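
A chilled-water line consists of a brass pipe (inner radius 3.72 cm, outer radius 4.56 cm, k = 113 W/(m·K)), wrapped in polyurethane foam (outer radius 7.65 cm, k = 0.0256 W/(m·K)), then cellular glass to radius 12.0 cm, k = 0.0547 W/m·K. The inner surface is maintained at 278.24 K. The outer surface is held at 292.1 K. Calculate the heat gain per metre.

Series thermal resistances, inner to outer:
  R'_brass = ln(0.0456/0.0372)/(2πk) = 0.2036/(2π·113) = 2.868×10^-4 m·K/W
  R'_polyurethane foam = ln(0.0765/0.0456)/(2πk) = 0.5174/(2π·0.0256) = 3.217 m·K/W
  R'_cellular glass = ln(0.120/0.0765)/(2πk) = 0.4502/(2π·0.0547) = 1.310 m·K/W
ΣR = 2.868×10^-4 + 3.217 + 1.310 = 4.527 m·K/W
Q' = ΔT/ΣR = (278.24 K − 292.1 K)/4.527 = -3.06 W/m
(Negative Q' ⇒ heat flows inward; heat gain = 3.06 W/m.)

Q' = 3.06 W/m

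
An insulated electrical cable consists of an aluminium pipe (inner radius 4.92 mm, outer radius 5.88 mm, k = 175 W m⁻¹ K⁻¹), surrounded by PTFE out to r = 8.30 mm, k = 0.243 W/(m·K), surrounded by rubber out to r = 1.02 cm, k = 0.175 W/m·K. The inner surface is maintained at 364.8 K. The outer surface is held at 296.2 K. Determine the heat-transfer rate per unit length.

Treat each layer as a resistance in series:
  R'_aluminium = ln(0.00588/0.00492)/(2πk) = 0.1782/(2π·175) = 1.621×10^-4 m·K/W
  R'_PTFE = ln(0.00830/0.00588)/(2πk) = 0.3447/(2π·0.243) = 0.2258 m·K/W
  R'_rubber = ln(0.0102/0.00830)/(2πk) = 0.2061/(2π·0.175) = 0.1875 m·K/W
ΣR = 1.621×10^-4 + 0.2258 + 0.1875 = 0.4135 m·K/W
Q' = ΔT/ΣR = (364.8 K − 296.2 K)/0.4135 = 166 W/m

Q' = 166 W/m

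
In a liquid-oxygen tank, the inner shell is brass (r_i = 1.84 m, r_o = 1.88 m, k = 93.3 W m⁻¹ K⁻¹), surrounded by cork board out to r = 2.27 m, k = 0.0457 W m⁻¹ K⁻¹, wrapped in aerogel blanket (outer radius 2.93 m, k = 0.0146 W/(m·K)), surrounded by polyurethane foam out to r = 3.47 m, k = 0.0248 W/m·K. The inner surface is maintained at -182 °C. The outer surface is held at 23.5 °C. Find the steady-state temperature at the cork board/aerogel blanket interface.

Series thermal resistances, inner to outer:
  R_brass = (1/1.84 − 1/1.88)/(4πk) = 0.01156/(4π·93.3) = 9.863×10^-6 K/W
  R_cork board = (1/1.88 − 1/2.27)/(4πk) = 0.09139/(4π·0.0457) = 0.1591 K/W
  R_aerogel blanket = (1/2.27 − 1/2.93)/(4πk) = 0.09923/(4π·0.0146) = 0.5409 K/W
  R_polyurethane foam = (1/2.93 − 1/3.47)/(4πk) = 0.05311/(4π·0.0248) = 0.1704 K/W
ΣR = 9.863×10^-6 + 0.1591 + 0.5409 + 0.1704 = 0.8704 K/W
Q = ΔT/ΣR = (-182 °C − 23.5 °C)/0.8704 = -236.1 W
From the inner boundary to the cork board/aerogel blanket interface, ΣR_partial = 0.1591 K/W.
T_interface = T_in − Q·ΣR_partial = -182 °C − (-236.1)(0.1591) = -144 °C

T = -144 °C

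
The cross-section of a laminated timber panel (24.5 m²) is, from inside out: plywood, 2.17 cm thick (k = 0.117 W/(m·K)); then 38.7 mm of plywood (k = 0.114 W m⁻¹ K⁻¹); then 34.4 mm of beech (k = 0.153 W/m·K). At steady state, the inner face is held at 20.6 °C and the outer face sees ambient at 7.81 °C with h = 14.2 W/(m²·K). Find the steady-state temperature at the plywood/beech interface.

T = 12.4 °C

Series thermal resistances, inner to outer:
  R_plywood = L/(kA) = 0.0217/(0.117·24.5) = 0.007570 K/W
  R_plywood = L/(kA) = 0.0387/(0.114·24.5) = 0.01386 K/W
  R_beech = L/(kA) = 0.0344/(0.153·24.5) = 0.009177 K/W
  R_conv,out = 1/(hA) = 1/(14.2·24.5) = 0.002874 K/W
ΣR = 0.007570 + 0.01386 + 0.009177 + 0.002874 = 0.03348 K/W
Q = ΔT/ΣR = (20.6 °C − 7.81 °C)/0.03348 = 382.0 W
From the inner boundary to the plywood/beech interface, ΣR_partial = 0.02143 K/W.
T_interface = T_in − Q·ΣR_partial = 20.6 °C − (382.0)(0.02143) = 12.4 °C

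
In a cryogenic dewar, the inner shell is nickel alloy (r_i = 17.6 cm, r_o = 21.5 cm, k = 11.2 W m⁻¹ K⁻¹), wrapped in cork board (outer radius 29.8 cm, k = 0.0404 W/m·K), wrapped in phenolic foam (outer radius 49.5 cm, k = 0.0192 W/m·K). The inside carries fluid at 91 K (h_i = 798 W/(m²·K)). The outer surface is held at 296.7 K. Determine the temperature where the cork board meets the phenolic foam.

T = 156 K

Resistance network (inner→outer):
  R_conv,in = 1/(4πr²h) = 1/(4π·0.176²·798) = 0.003219 K/W
  R_nickel alloy = (1/0.176 − 1/0.215)/(4πk) = 1.031/(4π·11.2) = 0.007323 K/W
  R_cork board = (1/0.215 − 1/0.298)/(4πk) = 1.295/(4π·0.0404) = 2.552 K/W
  R_phenolic foam = (1/0.298 − 1/0.495)/(4πk) = 1.336/(4π·0.0192) = 5.535 K/W
ΣR = 0.003219 + 0.007323 + 2.552 + 5.535 = 8.098 K/W
Q = ΔT/ΣR = (91 K − 296.7 K)/8.098 = -25.40 W
From the inner boundary to the cork board/phenolic foam interface, ΣR_partial = 2.563 K/W.
T_interface = T_in − Q·ΣR_partial = 91 K − (-25.40)(2.563) = 156 K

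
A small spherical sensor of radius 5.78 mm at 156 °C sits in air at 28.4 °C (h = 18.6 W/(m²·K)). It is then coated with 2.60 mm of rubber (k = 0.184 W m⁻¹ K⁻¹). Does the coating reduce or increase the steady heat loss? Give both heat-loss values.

Critical radius for a sphere: r_cr = 2k/h = 0.0198 m = 1.98 cm.
Outer radius after coating: r₂ = 0.00578 + 0.00260 = 0.00838 m.
Since r₁ < r_cr and r₂ ≤ r_cr, the coating moves toward the maximum at r_cr — heat loss rises.
Bare: R = 1/(4πr₁²h) = 128.1 K/W; Q = 127.6/128.1 = 0.996 W.
Coated: R = R_cond + R_conv = 84.14 K/W; Q = 127.6/84.14 = 1.52 W.

increases: 0.996 → 1.52 W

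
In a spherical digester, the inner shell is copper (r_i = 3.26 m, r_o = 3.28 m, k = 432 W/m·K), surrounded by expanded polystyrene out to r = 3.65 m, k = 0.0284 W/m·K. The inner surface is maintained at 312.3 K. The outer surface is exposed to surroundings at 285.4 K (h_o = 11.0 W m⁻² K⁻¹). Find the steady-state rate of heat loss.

Series thermal resistances, inner to outer:
  R_copper = (1/3.26 − 1/3.28)/(4πk) = 0.001870/(4π·432) = 3.445×10^-7 K/W
  R_expanded polystyrene = (1/3.28 − 1/3.65)/(4πk) = 0.03091/(4π·0.0284) = 0.08660 K/W
  R_conv,out = 1/(4πr²h) = 1/(4π·3.65²·11.0) = 5.430×10^-4 K/W
ΣR = 3.445×10^-7 + 0.08660 + 5.430×10^-4 = 0.08714 K/W
Q = ΔT/ΣR = (312.3 K − 285.4 K)/0.08714 = 309 W

Q = 309 W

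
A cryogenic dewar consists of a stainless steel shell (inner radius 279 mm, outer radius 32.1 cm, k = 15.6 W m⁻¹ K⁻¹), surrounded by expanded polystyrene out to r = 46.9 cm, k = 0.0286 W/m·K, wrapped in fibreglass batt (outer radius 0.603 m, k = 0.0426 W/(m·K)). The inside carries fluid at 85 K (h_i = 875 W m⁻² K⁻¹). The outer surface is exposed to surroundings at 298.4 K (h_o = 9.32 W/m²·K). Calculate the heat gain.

Q = 58.5 W

Resistance network (inner→outer):
  R_conv,in = 1/(4πr²h) = 1/(4π·0.279²·875) = 0.001168 K/W
  R_stainless steel = (1/0.279 − 1/0.321)/(4πk) = 0.4690/(4π·15.6) = 0.002392 K/W
  R_expanded polystyrene = (1/0.321 − 1/0.469)/(4πk) = 0.9831/(4π·0.0286) = 2.735 K/W
  R_fibreglass batt = (1/0.469 − 1/0.603)/(4πk) = 0.4738/(4π·0.0426) = 0.8851 K/W
  R_conv,out = 1/(4πr²h) = 1/(4π·0.603²·9.32) = 0.02348 K/W
ΣR = 0.001168 + 0.002392 + 2.735 + 0.8851 + 0.02348 = 3.647 K/W
Q = ΔT/ΣR = (85 K − 298.4 K)/3.647 = -58.5 W
(Negative Q ⇒ heat flows inward; heat gain = 58.5 W.)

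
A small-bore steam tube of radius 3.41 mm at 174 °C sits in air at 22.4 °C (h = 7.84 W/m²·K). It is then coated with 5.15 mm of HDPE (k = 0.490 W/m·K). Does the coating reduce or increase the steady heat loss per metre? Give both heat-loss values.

Critical radius for a cylinder: r_cr = k/h = 0.0625 m = 6.25 cm.
Outer radius after coating: r₂ = 0.00341 + 0.00515 = 0.00856 m.
Since r₁ < r_cr and r₂ ≤ r_cr, the coating moves toward the maximum at r_cr — heat loss rises.
Bare: R = 1/(2πr₁h) = 5.953 m·K/W; Q = 151.6/5.953 = 25.5 W/m.
Coated: R = R_cond + R_conv = 2.670 m·K/W; Q = 151.6/2.670 = 56.8 W/m.

increases: 25.5 → 56.8 W/m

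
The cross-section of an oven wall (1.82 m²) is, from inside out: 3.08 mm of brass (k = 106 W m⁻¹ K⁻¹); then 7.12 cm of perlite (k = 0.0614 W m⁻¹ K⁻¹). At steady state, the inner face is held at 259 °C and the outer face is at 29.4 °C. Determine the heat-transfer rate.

Treat each layer as a resistance in series:
  R_brass = L/(kA) = 0.00308/(106·1.82) = 1.597×10^-5 K/W
  R_perlite = L/(kA) = 0.0712/(0.0614·1.82) = 0.6371 K/W
ΣR = 1.597×10^-5 + 0.6371 = 0.6371 K/W
Q = ΔT/ΣR = (259 °C − 29.4 °C)/0.6371 = 360 W

Q = 360 W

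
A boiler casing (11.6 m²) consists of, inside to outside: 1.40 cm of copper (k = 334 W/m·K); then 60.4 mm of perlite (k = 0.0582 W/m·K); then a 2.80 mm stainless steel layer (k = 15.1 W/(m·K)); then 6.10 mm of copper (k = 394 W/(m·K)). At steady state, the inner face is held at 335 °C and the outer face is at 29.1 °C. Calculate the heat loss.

Q = 3.42 kW

Resistance network (inner→outer):
  R_copper = L/(kA) = 0.0140/(334·11.6) = 3.613×10^-6 K/W
  R_perlite = L/(kA) = 0.0604/(0.0582·11.6) = 0.08947 K/W
  R_stainless steel = L/(kA) = 0.00280/(15.1·11.6) = 1.599×10^-5 K/W
  R_copper = L/(kA) = 0.00610/(394·11.6) = 1.335×10^-6 K/W
ΣR = 3.613×10^-6 + 0.08947 + 1.599×10^-5 + 1.335×10^-6 = 0.08949 K/W
Q = ΔT/ΣR = (335 °C − 29.1 °C)/0.08949 = 3420 W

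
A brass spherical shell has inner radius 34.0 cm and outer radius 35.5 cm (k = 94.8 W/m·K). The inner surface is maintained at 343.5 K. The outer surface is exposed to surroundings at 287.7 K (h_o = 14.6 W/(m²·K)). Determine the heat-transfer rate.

Resistance network (inner→outer):
  R_brass = (1/0.340 − 1/0.355)/(4πk) = 0.1243/(4π·94.8) = 1.043×10^-4 K/W
  R_conv,out = 1/(4πr²h) = 1/(4π·0.355²·14.6) = 0.04325 K/W
ΣR = 1.043×10^-4 + 0.04325 = 0.04335 K/W
Q = ΔT/ΣR = (343.5 K − 287.7 K)/0.04335 = 1290 W

Q = 1290 W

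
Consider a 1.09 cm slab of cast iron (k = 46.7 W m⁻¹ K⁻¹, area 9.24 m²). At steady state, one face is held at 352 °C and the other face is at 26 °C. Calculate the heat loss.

Q = kA·ΔT/L = 46.7 × 9.24 × |352 °C − 26 °C| / 0.0109 = 1.29×10^7 W

Q = 12900 kW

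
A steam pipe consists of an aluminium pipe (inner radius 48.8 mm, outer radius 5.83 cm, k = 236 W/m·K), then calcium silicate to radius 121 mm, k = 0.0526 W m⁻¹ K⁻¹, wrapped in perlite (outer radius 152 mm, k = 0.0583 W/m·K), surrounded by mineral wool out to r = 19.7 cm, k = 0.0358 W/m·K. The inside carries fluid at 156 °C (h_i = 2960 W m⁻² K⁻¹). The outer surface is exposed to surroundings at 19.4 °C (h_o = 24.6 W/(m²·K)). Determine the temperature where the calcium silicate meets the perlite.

T = 80.9 °C

Treat each layer as a resistance in series:
  R'_conv,in = 1/(2πr h) = 1/(2π·0.0488·2960) = 0.001102 m·K/W
  R'_aluminium = ln(0.0583/0.0488)/(2πk) = 0.1779/(2π·236) = 1.200×10^-4 m·K/W
  R'_calcium silicate = ln(0.121/0.0583)/(2πk) = 0.7302/(2π·0.0526) = 2.209 m·K/W
  R'_perlite = ln(0.152/0.121)/(2πk) = 0.2281/(2π·0.0583) = 0.6227 m·K/W
  R'_mineral wool = ln(0.197/0.152)/(2πk) = 0.2593/(2π·0.0358) = 1.153 m·K/W
  R'_conv,out = 1/(2πr h) = 1/(2π·0.197·24.6) = 0.03284 m·K/W
ΣR = 0.001102 + 1.200×10^-4 + 2.209 + 0.6227 + 1.153 + 0.03284 = 4.019 m·K/W
Q' = ΔT/ΣR = (156 °C − 19.4 °C)/4.019 = 33.99 W/m
From the inner boundary to the calcium silicate/perlite interface, ΣR_partial = 2.210 m·K/W.
T_interface = T_in − Q'·ΣR_partial = 156 °C − (33.99)(2.210) = 80.9 °C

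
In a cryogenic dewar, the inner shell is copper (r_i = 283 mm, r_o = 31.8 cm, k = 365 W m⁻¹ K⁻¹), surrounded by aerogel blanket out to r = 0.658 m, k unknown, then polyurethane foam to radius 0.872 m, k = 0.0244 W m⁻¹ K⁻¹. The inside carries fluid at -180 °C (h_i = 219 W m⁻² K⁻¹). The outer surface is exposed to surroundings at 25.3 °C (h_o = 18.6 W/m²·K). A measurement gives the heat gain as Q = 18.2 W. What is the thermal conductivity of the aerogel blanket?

ΣR = ΔT/Q = |-180 − 25.3|/18.2 = 11.28 K/W
Known resistances:
  R_conv,in = 1/(4πr²h) = 1/(4π·0.283²·219) = 0.004537 K/W
  R_copper = (1/0.283 − 1/0.318)/(4πk) = 0.3889/(4π·365) = 8.479×10^-5 K/W
  R_polyurethane foam = (1/0.658 − 1/0.872)/(4πk) = 0.3730/(4π·0.0244) = 1.216 K/W
  R_conv,out = 1/(4πr²h) = 1/(4π·0.872²·18.6) = 0.005627 K/W
R_aerogel blanket = ΣR − ΣR_known = 11.28 − 1.226 = 10.05 K/W
(1/r₁−1/r₂)/(4πk) = 10.05 ⇒ k = 1.625/(4π·10.05) = 0.0129 W/m·K

k = 0.0129 W/m·K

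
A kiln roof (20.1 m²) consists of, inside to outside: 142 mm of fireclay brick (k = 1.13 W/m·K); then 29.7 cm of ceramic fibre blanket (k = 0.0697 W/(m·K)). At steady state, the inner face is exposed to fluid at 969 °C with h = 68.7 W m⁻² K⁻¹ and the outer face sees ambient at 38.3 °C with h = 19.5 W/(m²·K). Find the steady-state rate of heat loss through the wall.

Q = 4200 W

Treat each layer as a resistance in series:
  R_conv,in = 1/(hA) = 1/(68.7·20.1) = 7.242×10^-4 K/W
  R_fireclay brick = L/(kA) = 0.142/(1.13·20.1) = 0.006252 K/W
  R_ceramic fibre blanket = L/(kA) = 0.297/(0.0697·20.1) = 0.2120 K/W
  R_conv,out = 1/(hA) = 1/(19.5·20.1) = 0.002551 K/W
ΣR = 7.242×10^-4 + 0.006252 + 0.2120 + 0.002551 = 0.2215 K/W
Q = ΔT/ΣR = (969 °C − 38.3 °C)/0.2215 = 4200 W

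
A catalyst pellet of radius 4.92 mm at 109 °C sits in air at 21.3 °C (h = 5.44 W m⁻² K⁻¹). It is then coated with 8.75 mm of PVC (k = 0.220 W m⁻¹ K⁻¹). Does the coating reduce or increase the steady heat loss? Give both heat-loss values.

Critical radius for a sphere: r_cr = 2k/h = 0.0809 m = 8.09 cm.
Outer radius after coating: r₂ = 0.00492 + 0.00875 = 0.01367 m.
Since r₁ < r_cr and r₂ ≤ r_cr, the coating moves toward the maximum at r_cr — heat loss rises.
Bare: R = 1/(4πr₁²h) = 604.3 K/W; Q = 87.7/604.3 = 0.145 W.
Coated: R = R_cond + R_conv = 125.3 K/W; Q = 87.7/125.3 = 0.700 W.

increases: 0.145 → 0.700 W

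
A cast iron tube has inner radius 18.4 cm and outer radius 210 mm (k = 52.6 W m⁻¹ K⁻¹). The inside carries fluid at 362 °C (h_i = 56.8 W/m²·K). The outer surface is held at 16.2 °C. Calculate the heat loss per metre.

Treat each layer as a resistance in series:
  R'_conv,in = 1/(2πr h) = 1/(2π·0.184·56.8) = 0.01523 m·K/W
  R'_cast iron = ln(0.210/0.184)/(2πk) = 0.1322/(2π·52.6) = 3.999×10^-4 m·K/W
ΣR = 0.01523 + 3.999×10^-4 = 0.01563 m·K/W
Q' = ΔT/ΣR = (362 °C − 16.2 °C)/0.01563 = 22100 W/m

Q' = 22100 W/m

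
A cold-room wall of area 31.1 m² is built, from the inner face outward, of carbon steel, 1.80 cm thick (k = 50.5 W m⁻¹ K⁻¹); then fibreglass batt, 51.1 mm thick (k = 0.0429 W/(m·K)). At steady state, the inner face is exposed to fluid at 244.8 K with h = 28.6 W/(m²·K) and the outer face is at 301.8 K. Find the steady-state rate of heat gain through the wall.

Q = 1450 W

Treat each layer as a resistance in series:
  R_conv,in = 1/(hA) = 1/(28.6·31.1) = 0.001124 K/W
  R_carbon steel = L/(kA) = 0.0180/(50.5·31.1) = 1.146×10^-5 K/W
  R_fibreglass batt = L/(kA) = 0.0511/(0.0429·31.1) = 0.03830 K/W
ΣR = 0.001124 + 1.146×10^-5 + 0.03830 = 0.03944 K/W
Q = ΔT/ΣR = (244.8 K − 301.8 K)/0.03944 = -1450 W
(Negative Q ⇒ heat flows inward; heat gain = 1450 W.)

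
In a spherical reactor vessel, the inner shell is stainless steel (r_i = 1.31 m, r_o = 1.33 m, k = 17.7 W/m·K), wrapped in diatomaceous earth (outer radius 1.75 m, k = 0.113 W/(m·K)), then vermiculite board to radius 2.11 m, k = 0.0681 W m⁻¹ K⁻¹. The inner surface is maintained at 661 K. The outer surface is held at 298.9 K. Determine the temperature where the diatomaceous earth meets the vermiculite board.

T = 470 K

Series thermal resistances, inner to outer:
  R_stainless steel = (1/1.31 − 1/1.33)/(4πk) = 0.01148/(4π·17.7) = 5.161×10^-5 K/W
  R_diatomaceous earth = (1/1.33 − 1/1.75)/(4πk) = 0.1805/(4π·0.113) = 0.1271 K/W
  R_vermiculite board = (1/1.75 − 1/2.11)/(4πk) = 0.09749/(4π·0.0681) = 0.1139 K/W
ΣR = 5.161×10^-5 + 0.1271 + 0.1139 = 0.2411 K/W
Q = ΔT/ΣR = (661 K − 298.9 K)/0.2411 = 1502 W
From the inner boundary to the diatomaceous earth/vermiculite board interface, ΣR_partial = 0.1272 K/W.
T_interface = T_in − Q·ΣR_partial = 661 K − (1502)(0.1272) = 470 K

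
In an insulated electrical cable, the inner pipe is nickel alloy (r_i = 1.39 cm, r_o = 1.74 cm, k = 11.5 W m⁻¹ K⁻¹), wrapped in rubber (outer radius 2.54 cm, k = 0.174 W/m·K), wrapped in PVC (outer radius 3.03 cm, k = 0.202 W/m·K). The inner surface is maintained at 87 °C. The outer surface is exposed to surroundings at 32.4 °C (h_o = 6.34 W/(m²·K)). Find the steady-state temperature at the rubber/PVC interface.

T = 72.5 °C

Treat each layer as a resistance in series:
  R'_nickel alloy = ln(0.0174/0.0139)/(2πk) = 0.2246/(2π·11.5) = 0.003108 m·K/W
  R'_rubber = ln(0.0254/0.0174)/(2πk) = 0.3783/(2π·0.174) = 0.3460 m·K/W
  R'_PVC = ln(0.0303/0.0254)/(2πk) = 0.1764/(2π·0.202) = 0.1390 m·K/W
  R'_conv,out = 1/(2πr h) = 1/(2π·0.0303·6.34) = 0.8285 m·K/W
ΣR = 0.003108 + 0.3460 + 0.1390 + 0.8285 = 1.317 m·K/W
Q' = ΔT/ΣR = (87 °C − 32.4 °C)/1.317 = 41.46 W/m
From the inner boundary to the rubber/PVC interface, ΣR_partial = 0.3491 m·K/W.
T_interface = T_in − Q'·ΣR_partial = 87 °C − (41.46)(0.3491) = 72.5 °C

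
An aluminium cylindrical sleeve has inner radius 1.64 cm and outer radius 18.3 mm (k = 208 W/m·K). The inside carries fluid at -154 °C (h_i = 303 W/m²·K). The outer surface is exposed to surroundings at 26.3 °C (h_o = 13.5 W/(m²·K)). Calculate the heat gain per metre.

Resistance network (inner→outer):
  R'_conv,in = 1/(2πr h) = 1/(2π·0.0164·303) = 0.03203 m·K/W
  R'_aluminium = ln(0.0183/0.0164)/(2πk) = 0.1096/(2π·208) = 8.388×10^-5 m·K/W
  R'_conv,out = 1/(2πr h) = 1/(2π·0.0183·13.5) = 0.6442 m·K/W
ΣR = 0.03203 + 8.388×10^-5 + 0.6442 = 0.6763 m·K/W
Q' = ΔT/ΣR = (-154 °C − 26.3 °C)/0.6763 = -267 W/m
(Negative Q' ⇒ heat flows inward; heat gain = 267 W/m.)

Q' = 267 W/m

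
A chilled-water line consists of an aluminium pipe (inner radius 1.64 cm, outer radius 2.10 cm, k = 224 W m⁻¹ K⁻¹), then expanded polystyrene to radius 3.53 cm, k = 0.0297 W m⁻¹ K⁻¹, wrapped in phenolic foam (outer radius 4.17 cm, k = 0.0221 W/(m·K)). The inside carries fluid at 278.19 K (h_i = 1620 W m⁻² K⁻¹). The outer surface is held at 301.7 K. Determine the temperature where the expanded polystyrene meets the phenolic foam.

T = 294.6 K

Resistance network (inner→outer):
  R'_conv,in = 1/(2πr h) = 1/(2π·0.0164·1620) = 0.005990 m·K/W
  R'_aluminium = ln(0.0210/0.0164)/(2πk) = 0.2472/(2π·224) = 1.757×10^-4 m·K/W
  R'_expanded polystyrene = ln(0.0353/0.0210)/(2πk) = 0.5194/(2π·0.0297) = 2.783 m·K/W
  R'_phenolic foam = ln(0.0417/0.0353)/(2πk) = 0.1666/(2π·0.0221) = 1.200 m·K/W
ΣR = 0.005990 + 1.757×10^-4 + 2.783 + 1.200 = 3.989 m·K/W
Q' = ΔT/ΣR = (278.19 K − 301.7 K)/3.989 = -5.894 W/m
From the inner boundary to the expanded polystyrene/phenolic foam interface, ΣR_partial = 2.789 m·K/W.
T_interface = T_in − Q'·ΣR_partial = 278.19 K − (-5.894)(2.789) = 294.6 K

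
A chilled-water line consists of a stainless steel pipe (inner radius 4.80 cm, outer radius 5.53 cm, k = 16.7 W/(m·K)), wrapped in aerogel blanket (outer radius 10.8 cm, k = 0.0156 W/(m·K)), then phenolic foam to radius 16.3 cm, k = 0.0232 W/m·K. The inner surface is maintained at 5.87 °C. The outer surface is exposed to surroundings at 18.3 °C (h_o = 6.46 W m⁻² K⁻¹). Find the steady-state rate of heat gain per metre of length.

Series thermal resistances, inner to outer:
  R'_stainless steel = ln(0.0553/0.0480)/(2πk) = 0.1416/(2π·16.7) = 0.001349 m·K/W
  R'_aerogel blanket = ln(0.108/0.0553)/(2πk) = 0.6694/(2π·0.0156) = 6.829 m·K/W
  R'_phenolic foam = ln(0.163/0.108)/(2πk) = 0.4116/(2π·0.0232) = 2.824 m·K/W
  R'_conv,out = 1/(2πr h) = 1/(2π·0.163·6.46) = 0.1511 m·K/W
ΣR = 0.001349 + 6.829 + 2.824 + 0.1511 = 9.805 m·K/W
Q' = ΔT/ΣR = (5.87 °C − 18.3 °C)/9.805 = -1.27 W/m
(Negative Q' ⇒ heat flows inward; heat gain = 1.27 W/m.)

Q' = 1.27 W/m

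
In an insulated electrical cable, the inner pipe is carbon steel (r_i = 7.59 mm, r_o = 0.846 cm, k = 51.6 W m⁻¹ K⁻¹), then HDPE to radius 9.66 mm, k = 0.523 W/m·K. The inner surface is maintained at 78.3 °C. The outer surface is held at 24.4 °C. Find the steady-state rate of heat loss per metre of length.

Series thermal resistances, inner to outer:
  R'_carbon steel = ln(0.00846/0.00759)/(2πk) = 0.1085/(2π·51.6) = 3.347×10^-4 m·K/W
  R'_HDPE = ln(0.00966/0.00846)/(2πk) = 0.1326/(2π·0.523) = 0.04037 m·K/W
ΣR = 3.347×10^-4 + 0.04037 = 0.04070 m·K/W
Q' = ΔT/ΣR = (78.3 °C − 24.4 °C)/0.04070 = 1320 W/m

Q' = 1320 W/m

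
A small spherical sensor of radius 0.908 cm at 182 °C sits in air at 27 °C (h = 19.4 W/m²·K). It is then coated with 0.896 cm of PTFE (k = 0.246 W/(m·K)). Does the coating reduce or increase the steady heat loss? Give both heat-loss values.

Critical radius for a sphere: r_cr = 2k/h = 0.0254 m = 2.54 cm.
Outer radius after coating: r₂ = 0.00908 + 0.00896 = 0.01804 m.
Since r₁ < r_cr and r₂ ≤ r_cr, the coating moves toward the maximum at r_cr — heat loss rises.
Bare: R = 1/(4πr₁²h) = 49.75 K/W; Q = 155/49.75 = 3.12 W.
Coated: R = R_cond + R_conv = 30.30 K/W; Q = 155/30.30 = 5.12 W.

increases: 3.12 → 5.12 W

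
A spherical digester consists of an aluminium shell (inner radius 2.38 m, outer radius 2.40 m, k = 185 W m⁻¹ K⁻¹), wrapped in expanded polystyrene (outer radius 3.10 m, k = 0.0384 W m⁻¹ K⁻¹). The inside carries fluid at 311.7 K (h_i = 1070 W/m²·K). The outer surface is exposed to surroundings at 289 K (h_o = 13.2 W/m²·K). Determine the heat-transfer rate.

Treat each layer as a resistance in series:
  R_conv,in = 1/(4πr²h) = 1/(4π·2.38²·1070) = 1.313×10^-5 K/W
  R_aluminium = (1/2.38 − 1/2.40)/(4πk) = 0.003501/(4π·185) = 1.506×10^-6 K/W
  R_expanded polystyrene = (1/2.40 − 1/3.10)/(4πk) = 0.09409/(4π·0.0384) = 0.1950 K/W
  R_conv,out = 1/(4πr²h) = 1/(4π·3.10²·13.2) = 6.273×10^-4 K/W
ΣR = 1.313×10^-5 + 1.506×10^-6 + 0.1950 + 6.273×10^-4 = 0.1956 K/W
Q = ΔT/ΣR = (311.7 K − 289 K)/0.1956 = 116 W

Q = 116 W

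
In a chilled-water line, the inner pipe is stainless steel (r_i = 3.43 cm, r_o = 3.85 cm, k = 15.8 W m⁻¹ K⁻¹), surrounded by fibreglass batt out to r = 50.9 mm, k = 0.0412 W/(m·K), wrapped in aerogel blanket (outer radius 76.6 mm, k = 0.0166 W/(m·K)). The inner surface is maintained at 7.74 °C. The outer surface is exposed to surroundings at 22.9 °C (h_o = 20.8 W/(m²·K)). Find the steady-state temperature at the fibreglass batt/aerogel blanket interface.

T = 11.0 °C

Treat each layer as a resistance in series:
  R'_stainless steel = ln(0.0385/0.0343)/(2πk) = 0.1155/(2π·15.8) = 0.001164 m·K/W
  R'_fibreglass batt = ln(0.0509/0.0385)/(2πk) = 0.2792/(2π·0.0412) = 1.079 m·K/W
  R'_aerogel blanket = ln(0.0766/0.0509)/(2πk) = 0.4087/(2π·0.0166) = 3.919 m·K/W
  R'_conv,out = 1/(2πr h) = 1/(2π·0.0766·20.8) = 0.09989 m·K/W
ΣR = 0.001164 + 1.079 + 3.919 + 0.09989 = 5.099 m·K/W
Q' = ΔT/ΣR = (7.74 °C − 22.9 °C)/5.099 = -2.973 W/m
From the inner boundary to the fibreglass batt/aerogel blanket interface, ΣR_partial = 1.080 m·K/W.
T_interface = T_in − Q'·ΣR_partial = 7.74 °C − (-2.973)(1.080) = 11.0 °C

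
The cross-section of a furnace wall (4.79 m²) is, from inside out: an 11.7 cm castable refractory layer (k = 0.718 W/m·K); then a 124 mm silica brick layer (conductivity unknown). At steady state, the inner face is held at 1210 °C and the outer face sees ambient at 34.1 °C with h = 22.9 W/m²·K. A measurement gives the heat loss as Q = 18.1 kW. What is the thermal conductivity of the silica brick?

k = 1.19 W/m·K

ΣR = ΔT/Q = |1210 − 34.1|/18100 = 0.06497 K/W
Known resistances:
  R_castable refractory = L/(kA) = 0.117/(0.718·4.79) = 0.03402 K/W
  R_conv,out = 1/(hA) = 1/(22.9·4.79) = 0.009117 K/W
R_silica brick = ΣR − ΣR_known = 0.06497 − 0.04314 = 0.02183 K/W
L/(kA) = 0.02183 ⇒ k = 0.124/(0.02183·4.79) = 1.19 W/m·K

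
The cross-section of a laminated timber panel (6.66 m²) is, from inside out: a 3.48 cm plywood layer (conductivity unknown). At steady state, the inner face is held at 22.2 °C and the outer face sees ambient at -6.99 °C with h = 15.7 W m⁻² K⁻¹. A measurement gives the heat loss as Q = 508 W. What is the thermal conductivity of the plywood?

ΣR = ΔT/Q = |22.2 − -6.99|/508 = 0.05746 K/W
Known resistances:
  R_conv,out = 1/(hA) = 1/(15.7·6.66) = 0.009564 K/W
R_plywood = ΣR − ΣR_known = 0.05746 − 0.009564 = 0.04790 K/W
L/(kA) = 0.04790 ⇒ k = 0.0348/(0.04790·6.66) = 0.109 W/m·K

k = 0.109 W/m·K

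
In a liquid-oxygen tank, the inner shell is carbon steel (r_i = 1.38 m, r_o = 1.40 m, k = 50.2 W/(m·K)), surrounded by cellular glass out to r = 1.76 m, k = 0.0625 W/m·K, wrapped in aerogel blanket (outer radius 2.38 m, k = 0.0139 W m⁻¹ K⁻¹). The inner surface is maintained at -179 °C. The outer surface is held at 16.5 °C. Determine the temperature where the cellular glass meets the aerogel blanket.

T = -144 °C

Resistance network (inner→outer):
  R_carbon steel = (1/1.38 − 1/1.40)/(4πk) = 0.01035/(4π·50.2) = 1.641×10^-5 K/W
  R_cellular glass = (1/1.40 − 1/1.76)/(4πk) = 0.1461/(4π·0.0625) = 0.1860 K/W
  R_aerogel blanket = (1/1.76 − 1/2.38)/(4πk) = 0.1480/(4π·0.0139) = 0.8474 K/W
ΣR = 1.641×10^-5 + 0.1860 + 0.8474 = 1.033 K/W
Q = ΔT/ΣR = (-179 °C − 16.5 °C)/1.033 = -189.3 W
From the inner boundary to the cellular glass/aerogel blanket interface, ΣR_partial = 0.1860 K/W.
T_interface = T_in − Q·ΣR_partial = -179 °C − (-189.3)(0.1860) = -144 °C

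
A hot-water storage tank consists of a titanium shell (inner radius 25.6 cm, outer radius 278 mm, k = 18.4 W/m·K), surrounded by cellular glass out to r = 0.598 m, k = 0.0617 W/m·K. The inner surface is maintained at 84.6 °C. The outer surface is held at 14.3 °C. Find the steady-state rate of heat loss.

Q = 28.3 W

Treat each layer as a resistance in series:
  R_titanium = (1/0.256 − 1/0.278)/(4πk) = 0.3091/(4π·18.4) = 0.001337 K/W
  R_cellular glass = (1/0.278 − 1/0.598)/(4πk) = 1.925/(4π·0.0617) = 2.483 K/W
ΣR = 0.001337 + 2.483 = 2.484 K/W
Q = ΔT/ΣR = (84.6 °C − 14.3 °C)/2.484 = 28.3 W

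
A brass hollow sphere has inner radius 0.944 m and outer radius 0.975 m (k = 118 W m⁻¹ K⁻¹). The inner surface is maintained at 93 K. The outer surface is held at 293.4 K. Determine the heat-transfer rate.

Q = 8.82×10^6 W

Q = 4πk·ΔT/(1/r₁ − 1/r₂) = 4π × 118 × 200.4 / (1/0.944 − 1/0.975) = 8.82×10^6 W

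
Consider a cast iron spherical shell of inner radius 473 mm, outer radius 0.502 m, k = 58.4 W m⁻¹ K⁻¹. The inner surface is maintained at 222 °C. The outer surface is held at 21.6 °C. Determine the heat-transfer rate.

Q = 4πk·ΔT/(1/r₁ − 1/r₂) = 4π × 58.4 × 200.4 / (1/0.473 − 1/0.502) = 1.20×10^6 W

Q = 1200 kW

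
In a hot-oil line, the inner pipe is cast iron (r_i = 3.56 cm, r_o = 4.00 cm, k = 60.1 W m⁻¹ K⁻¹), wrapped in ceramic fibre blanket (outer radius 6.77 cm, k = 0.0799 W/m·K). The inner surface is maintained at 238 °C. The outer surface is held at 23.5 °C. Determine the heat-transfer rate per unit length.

Q' = 205 W/m

Resistance network (inner→outer):
  R'_cast iron = ln(0.0400/0.0356)/(2πk) = 0.1165/(2π·60.1) = 3.086×10^-4 m·K/W
  R'_ceramic fibre blanket = ln(0.0677/0.0400)/(2πk) = 0.5262/(2π·0.0799) = 1.048 m·K/W
ΣR = 3.086×10^-4 + 1.048 = 1.048 m·K/W
Q' = ΔT/ΣR = (238 °C − 23.5 °C)/1.048 = 205 W/m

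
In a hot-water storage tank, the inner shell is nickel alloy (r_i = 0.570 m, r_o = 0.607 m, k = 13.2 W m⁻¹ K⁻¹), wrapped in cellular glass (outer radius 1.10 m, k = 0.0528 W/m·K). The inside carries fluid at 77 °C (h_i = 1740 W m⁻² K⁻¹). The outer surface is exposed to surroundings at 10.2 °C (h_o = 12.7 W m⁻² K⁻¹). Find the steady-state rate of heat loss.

Q = 59.7 W

Resistance network (inner→outer):
  R_conv,in = 1/(4πr²h) = 1/(4π·0.570²·1740) = 1.408×10^-4 K/W
  R_nickel alloy = (1/0.570 − 1/0.607)/(4πk) = 0.1069/(4π·13.2) = 6.447×10^-4 K/W
  R_cellular glass = (1/0.607 − 1/1.10)/(4πk) = 0.7384/(4π·0.0528) = 1.113 K/W
  R_conv,out = 1/(4πr²h) = 1/(4π·1.10²·12.7) = 0.005178 K/W
ΣR = 1.408×10^-4 + 6.447×10^-4 + 1.113 + 0.005178 = 1.119 K/W
Q = ΔT/ΣR = (77 °C − 10.2 °C)/1.119 = 59.7 W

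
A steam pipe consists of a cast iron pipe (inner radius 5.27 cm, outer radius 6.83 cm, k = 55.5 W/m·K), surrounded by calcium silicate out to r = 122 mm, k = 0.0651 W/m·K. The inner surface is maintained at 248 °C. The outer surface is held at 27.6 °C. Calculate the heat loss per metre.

Q' = 155 W/m

Series thermal resistances, inner to outer:
  R'_cast iron = ln(0.0683/0.0527)/(2πk) = 0.2593/(2π·55.5) = 7.436×10^-4 m·K/W
  R'_calcium silicate = ln(0.122/0.0683)/(2πk) = 0.5801/(2π·0.0651) = 1.418 m·K/W
ΣR = 7.436×10^-4 + 1.418 = 1.419 m·K/W
Q' = ΔT/ΣR = (248 °C − 27.6 °C)/1.419 = 155 W/m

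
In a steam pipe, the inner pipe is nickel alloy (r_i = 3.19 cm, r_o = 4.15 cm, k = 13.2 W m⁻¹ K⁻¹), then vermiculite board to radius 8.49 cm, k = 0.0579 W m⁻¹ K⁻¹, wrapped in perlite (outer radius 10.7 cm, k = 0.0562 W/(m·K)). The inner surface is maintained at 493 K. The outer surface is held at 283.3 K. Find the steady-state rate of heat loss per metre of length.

Q' = 79.9 W/m

Treat each layer as a resistance in series:
  R'_nickel alloy = ln(0.0415/0.0319)/(2πk) = 0.2631/(2π·13.2) = 0.003172 m·K/W
  R'_vermiculite board = ln(0.0849/0.0415)/(2πk) = 0.7158/(2π·0.0579) = 1.968 m·K/W
  R'_perlite = ln(0.107/0.0849)/(2πk) = 0.2314/(2π·0.0562) = 0.6552 m·K/W
ΣR = 0.003172 + 1.968 + 0.6552 = 2.626 m·K/W
Q' = ΔT/ΣR = (493 K − 283.3 K)/2.626 = 79.9 W/m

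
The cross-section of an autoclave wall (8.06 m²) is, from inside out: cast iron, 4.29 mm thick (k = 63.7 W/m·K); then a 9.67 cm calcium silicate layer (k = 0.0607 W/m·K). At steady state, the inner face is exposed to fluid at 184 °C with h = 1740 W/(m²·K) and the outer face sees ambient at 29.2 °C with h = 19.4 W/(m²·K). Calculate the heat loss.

Q = 758 W

Resistance network (inner→outer):
  R_conv,in = 1/(hA) = 1/(1740·8.06) = 7.130×10^-5 K/W
  R_cast iron = L/(kA) = 0.00429/(63.7·8.06) = 8.356×10^-6 K/W
  R_calcium silicate = L/(kA) = 0.0967/(0.0607·8.06) = 0.1977 K/W
  R_conv,out = 1/(hA) = 1/(19.4·8.06) = 0.006395 K/W
ΣR = 7.130×10^-5 + 8.356×10^-6 + 0.1977 + 0.006395 = 0.2042 K/W
Q = ΔT/ΣR = (184 °C − 29.2 °C)/0.2042 = 758 W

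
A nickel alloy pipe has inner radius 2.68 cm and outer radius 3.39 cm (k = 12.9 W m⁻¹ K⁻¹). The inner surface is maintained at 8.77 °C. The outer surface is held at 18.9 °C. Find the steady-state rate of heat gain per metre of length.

Q' = 3.49 kW/m

Q' = 2πk·ΔT/ln(r₂/r₁) = 2π × 12.9 × 10.13 / ln(0.0339/0.0268) = 3490 W/m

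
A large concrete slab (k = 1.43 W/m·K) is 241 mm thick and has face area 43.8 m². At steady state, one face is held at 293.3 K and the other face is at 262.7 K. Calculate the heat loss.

Q = kA·ΔT/L = 1.43 × 43.8 × |293.3 K − 262.7 K| / 0.241 = 7950 W

Q = 7950 W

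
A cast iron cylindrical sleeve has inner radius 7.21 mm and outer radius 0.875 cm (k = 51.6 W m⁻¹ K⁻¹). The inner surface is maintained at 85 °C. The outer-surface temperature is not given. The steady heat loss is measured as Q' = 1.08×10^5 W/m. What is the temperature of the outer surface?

Sum the resistances:
  R'_cast iron = ln(0.00875/0.00721)/(2πk) = 0.1936/(2π·51.6) = 5.971×10^-4 m·K/W
ΣR = 5.971×10^-4 m·K/W
ΔT = Q'·ΣR = 1.08×10^5 × 5.971×10^-4 = 64.49 K
Heat flows outward, so T_out = T_in − ΔT = 85 − 64.49 = 20.5 °C

T_out = 20.5 °C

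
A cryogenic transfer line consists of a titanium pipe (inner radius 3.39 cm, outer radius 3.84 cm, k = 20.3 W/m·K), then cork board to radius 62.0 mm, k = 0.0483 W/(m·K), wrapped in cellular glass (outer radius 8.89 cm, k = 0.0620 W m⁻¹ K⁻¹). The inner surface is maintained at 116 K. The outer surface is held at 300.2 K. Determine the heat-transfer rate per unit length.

Resistance network (inner→outer):
  R'_titanium = ln(0.0384/0.0339)/(2πk) = 0.1246/(2π·20.3) = 9.772×10^-4 m·K/W
  R'_cork board = ln(0.0620/0.0384)/(2πk) = 0.4791/(2π·0.0483) = 1.579 m·K/W
  R'_cellular glass = ln(0.0889/0.0620)/(2πk) = 0.3604/(2π·0.0620) = 0.9251 m·K/W
ΣR = 9.772×10^-4 + 1.579 + 0.9251 = 2.505 m·K/W
Q' = ΔT/ΣR = (116 K − 300.2 K)/2.505 = -73.5 W/m
(Negative Q' ⇒ heat flows inward; heat gain = 73.5 W/m.)

Q' = 73.5 W/m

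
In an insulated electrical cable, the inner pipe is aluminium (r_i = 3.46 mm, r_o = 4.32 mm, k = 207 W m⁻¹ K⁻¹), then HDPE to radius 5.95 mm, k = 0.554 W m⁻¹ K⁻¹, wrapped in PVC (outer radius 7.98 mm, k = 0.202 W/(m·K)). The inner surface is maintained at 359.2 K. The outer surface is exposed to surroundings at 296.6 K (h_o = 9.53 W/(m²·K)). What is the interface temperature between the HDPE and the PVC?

Treat each layer as a resistance in series:
  R'_aluminium = ln(0.00432/0.00346)/(2πk) = 0.2220/(2π·207) = 1.707×10^-4 m·K/W
  R'_HDPE = ln(0.00595/0.00432)/(2πk) = 0.3201/(2π·0.554) = 0.09197 m·K/W
  R'_PVC = ln(0.00798/0.00595)/(2πk) = 0.2935/(2π·0.202) = 0.2313 m·K/W
  R'_conv,out = 1/(2πr h) = 1/(2π·0.00798·9.53) = 2.093 m·K/W
ΣR = 1.707×10^-4 + 0.09197 + 0.2313 + 2.093 = 2.416 m·K/W
Q' = ΔT/ΣR = (359.2 K − 296.6 K)/2.416 = 25.91 W/m
From the inner boundary to the HDPE/PVC interface, ΣR_partial = 0.09214 m·K/W.
T_interface = T_in − Q'·ΣR_partial = 359.2 K − (25.91)(0.09214) = 356.8 K

T = 356.8 K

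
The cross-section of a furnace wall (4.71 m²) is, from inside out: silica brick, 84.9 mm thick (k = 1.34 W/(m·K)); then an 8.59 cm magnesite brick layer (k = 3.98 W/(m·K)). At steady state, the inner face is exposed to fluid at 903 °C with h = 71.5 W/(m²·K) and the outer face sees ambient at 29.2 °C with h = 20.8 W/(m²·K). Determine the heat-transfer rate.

Q = 28000 W

Resistance network (inner→outer):
  R_conv,in = 1/(hA) = 1/(71.5·4.71) = 0.002969 K/W
  R_silica brick = L/(kA) = 0.0849/(1.34·4.71) = 0.01345 K/W
  R_magnesite brick = L/(kA) = 0.0859/(3.98·4.71) = 0.004582 K/W
  R_conv,out = 1/(hA) = 1/(20.8·4.71) = 0.01021 K/W
ΣR = 0.002969 + 0.01345 + 0.004582 + 0.01021 = 0.03121 K/W
Q = ΔT/ΣR = (903 °C − 29.2 °C)/0.03121 = 28000 W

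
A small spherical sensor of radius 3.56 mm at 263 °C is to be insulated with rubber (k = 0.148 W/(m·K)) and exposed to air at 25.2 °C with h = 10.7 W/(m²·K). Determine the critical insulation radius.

r_cr = 2.77 cm

For a sphere, r_cr = 2k_ins/h = 2·0.148/10.7 = 0.0277 m = 2.77 cm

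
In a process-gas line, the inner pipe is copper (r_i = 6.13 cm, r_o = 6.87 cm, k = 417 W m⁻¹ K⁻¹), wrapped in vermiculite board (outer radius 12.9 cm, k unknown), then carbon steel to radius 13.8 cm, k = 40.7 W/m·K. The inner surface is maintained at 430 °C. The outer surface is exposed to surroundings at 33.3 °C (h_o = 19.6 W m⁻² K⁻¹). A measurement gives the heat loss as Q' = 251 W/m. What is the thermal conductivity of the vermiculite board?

k = 0.0659 W/m·K

ΣR = ΔT/Q' = |430 − 33.3|/251 = 1.580 m·K/W
Known resistances:
  R'_copper = ln(0.0687/0.0613)/(2πk) = 0.1140/(2π·417) = 4.350×10^-5 m·K/W
  R'_carbon steel = ln(0.138/0.129)/(2πk) = 0.06744/(2π·40.7) = 2.637×10^-4 m·K/W
  R'_conv,out = 1/(2πr h) = 1/(2π·0.138·19.6) = 0.05884 m·K/W
R_vermiculite board = ΣR − ΣR_known = 1.580 − 0.05915 = 1.521 m·K/W
ln(r₂/r₁)/(2πk) = 1.521 ⇒ k = 0.6301/(2π·1.521) = 0.0659 W/m·K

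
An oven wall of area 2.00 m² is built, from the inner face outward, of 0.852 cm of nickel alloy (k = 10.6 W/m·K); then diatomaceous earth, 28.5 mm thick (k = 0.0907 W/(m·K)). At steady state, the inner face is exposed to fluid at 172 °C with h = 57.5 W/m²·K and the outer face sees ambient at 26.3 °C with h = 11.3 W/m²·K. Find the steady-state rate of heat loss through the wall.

Q = 692 W

Series thermal resistances, inner to outer:
  R_conv,in = 1/(hA) = 1/(57.5·2.00) = 0.008696 K/W
  R_nickel alloy = L/(kA) = 0.00852/(10.6·2.00) = 4.019×10^-4 K/W
  R_diatomaceous earth = L/(kA) = 0.0285/(0.0907·2.00) = 0.1571 K/W
  R_conv,out = 1/(hA) = 1/(11.3·2.00) = 0.04425 K/W
ΣR = 0.008696 + 4.019×10^-4 + 0.1571 + 0.04425 = 0.2104 K/W
Q = ΔT/ΣR = (172 °C − 26.3 °C)/0.2104 = 692 W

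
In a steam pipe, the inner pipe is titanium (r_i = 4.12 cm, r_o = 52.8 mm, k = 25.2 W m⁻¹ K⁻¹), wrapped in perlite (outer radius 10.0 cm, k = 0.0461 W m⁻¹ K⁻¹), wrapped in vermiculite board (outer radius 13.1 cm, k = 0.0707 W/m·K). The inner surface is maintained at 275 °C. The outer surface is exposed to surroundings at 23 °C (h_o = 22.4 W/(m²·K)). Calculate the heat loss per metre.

Q' = 87.8 W/m

Resistance network (inner→outer):
  R'_titanium = ln(0.0528/0.0412)/(2πk) = 0.2481/(2π·25.2) = 0.001567 m·K/W
  R'_perlite = ln(0.100/0.0528)/(2πk) = 0.6387/(2π·0.0461) = 2.205 m·K/W
  R'_vermiculite board = ln(0.131/0.100)/(2πk) = 0.2700/(2π·0.0707) = 0.6079 m·K/W
  R'_conv,out = 1/(2πr h) = 1/(2π·0.131·22.4) = 0.05424 m·K/W
ΣR = 0.001567 + 2.205 + 0.6079 + 0.05424 = 2.869 m·K/W
Q' = ΔT/ΣR = (275 °C − 23 °C)/2.869 = 87.8 W/m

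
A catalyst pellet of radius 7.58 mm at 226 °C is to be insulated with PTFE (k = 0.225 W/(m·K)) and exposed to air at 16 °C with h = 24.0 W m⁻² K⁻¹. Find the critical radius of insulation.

r_cr = 1.88 cm

For a sphere, r_cr = 2k_ins/h = 2·0.225/24.0 = 0.0187 m = 1.88 cm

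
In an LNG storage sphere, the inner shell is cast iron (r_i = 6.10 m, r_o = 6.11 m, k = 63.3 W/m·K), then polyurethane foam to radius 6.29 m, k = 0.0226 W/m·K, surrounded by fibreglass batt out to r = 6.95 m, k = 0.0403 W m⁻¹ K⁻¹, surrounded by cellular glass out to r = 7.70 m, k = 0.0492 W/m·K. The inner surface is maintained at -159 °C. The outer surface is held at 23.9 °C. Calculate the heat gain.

Resistance network (inner→outer):
  R_cast iron = (1/6.10 − 1/6.11)/(4πk) = 2.683×10^-4/(4π·63.3) = 3.373×10^-7 K/W
  R_polyurethane foam = (1/6.11 − 1/6.29)/(4πk) = 0.004684/(4π·0.0226) = 0.01649 K/W
  R_fibreglass batt = (1/6.29 − 1/6.95)/(4πk) = 0.01510/(4π·0.0403) = 0.02981 K/W
  R_cellular glass = (1/6.95 − 1/7.70)/(4πk) = 0.01401/(4π·0.0492) = 0.02267 K/W
ΣR = 3.373×10^-7 + 0.01649 + 0.02981 + 0.02267 = 0.06897 K/W
Q = ΔT/ΣR = (-159 °C − 23.9 °C)/0.06897 = -2650 W
(Negative Q ⇒ heat flows inward; heat gain = 2650 W.)

Q = 2.65 kW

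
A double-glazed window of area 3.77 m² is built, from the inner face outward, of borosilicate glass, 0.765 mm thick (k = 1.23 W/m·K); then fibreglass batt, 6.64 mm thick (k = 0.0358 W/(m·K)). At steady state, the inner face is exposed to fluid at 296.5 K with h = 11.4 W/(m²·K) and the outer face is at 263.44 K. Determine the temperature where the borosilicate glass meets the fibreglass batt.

Series thermal resistances, inner to outer:
  R_conv,in = 1/(hA) = 1/(11.4·3.77) = 0.02327 K/W
  R_borosilicate glass = L/(kA) = 7.65×10^-4/(1.23·3.77) = 1.650×10^-4 K/W
  R_fibreglass batt = L/(kA) = 0.00664/(0.0358·3.77) = 0.04920 K/W
ΣR = 0.02327 + 1.650×10^-4 + 0.04920 = 0.07264 K/W
Q = ΔT/ΣR = (296.5 K − 263.44 K)/0.07264 = 455.1 W
From the inner boundary to the borosilicate glass/fibreglass batt interface, ΣR_partial = 0.02343 K/W.
T_interface = T_in − Q·ΣR_partial = 296.5 K − (455.1)(0.02343) = 285.8 K

T = 285.8 K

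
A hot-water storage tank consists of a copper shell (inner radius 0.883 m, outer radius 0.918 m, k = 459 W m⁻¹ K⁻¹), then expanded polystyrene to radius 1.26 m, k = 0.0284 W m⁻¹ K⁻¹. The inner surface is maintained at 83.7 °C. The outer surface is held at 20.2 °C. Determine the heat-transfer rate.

Q = 76.6 W

Treat each layer as a resistance in series:
  R_copper = (1/0.883 − 1/0.918)/(4πk) = 0.04318/(4π·459) = 7.486×10^-6 K/W
  R_expanded polystyrene = (1/0.918 − 1/1.26)/(4πk) = 0.2957/(4π·0.0284) = 0.8285 K/W
ΣR = 7.486×10^-6 + 0.8285 = 0.8285 K/W
Q = ΔT/ΣR = (83.7 °C − 20.2 °C)/0.8285 = 76.6 W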